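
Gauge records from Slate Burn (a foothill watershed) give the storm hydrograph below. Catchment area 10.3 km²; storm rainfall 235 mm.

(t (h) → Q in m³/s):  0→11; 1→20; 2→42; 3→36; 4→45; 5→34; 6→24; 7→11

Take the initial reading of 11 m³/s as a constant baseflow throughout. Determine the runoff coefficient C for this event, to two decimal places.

ΣQ_DR = 135.0 m³/s; V = ΣQ_DR·Δt = 4.860 × 10^5 m³.
Runoff depth d = V / A = 47.18 mm.
C = d / P = 47.18 / 235 = 0.20.

C ≈ 0.20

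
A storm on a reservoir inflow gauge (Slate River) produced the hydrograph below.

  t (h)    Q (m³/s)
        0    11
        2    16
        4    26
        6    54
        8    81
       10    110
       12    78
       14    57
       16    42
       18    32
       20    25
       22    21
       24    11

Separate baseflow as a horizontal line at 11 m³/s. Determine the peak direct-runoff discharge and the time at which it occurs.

Q_p = 99.0 m³/s at t = 10 h

Subtracting baseflow gives direct-runoff ordinates: 0.0, 5.0, 15.0, 43.0, 70.0, 99.0, 67.0, 46.0, 31.0, 21.0, 14.0, 10.0, 0.0 m³/s.
The maximum is 99.0 m³/s, occurring at the reading for t = 10 h.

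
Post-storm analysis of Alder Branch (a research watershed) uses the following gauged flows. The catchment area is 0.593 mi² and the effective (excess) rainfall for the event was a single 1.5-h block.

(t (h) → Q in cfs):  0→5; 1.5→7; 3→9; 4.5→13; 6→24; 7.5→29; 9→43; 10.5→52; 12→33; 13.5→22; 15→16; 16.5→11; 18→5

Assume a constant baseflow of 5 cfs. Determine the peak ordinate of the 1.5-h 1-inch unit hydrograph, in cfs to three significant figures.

U_p ≈ 58.8 cfs

Direct runoff: 0.0, 2.0, 4.0, 8.0, 19.0, 24.0, 38.0, 47.0, 28.0, 17.0, 11.0, 6.0, 0.0 cfs; ΣQ_DR = 204.0 cfs, peak = 47.0 cfs.
Runoff depth d = ΣQ_DR·Δt / A = 204.0 × 5400 / (0.593 mi²) = 0.7996 in.
The 1-inch UH is the DRH scaled by (1 in)/d, so U_p = 47.0 × 1/0.7996 = 58.8 cfs.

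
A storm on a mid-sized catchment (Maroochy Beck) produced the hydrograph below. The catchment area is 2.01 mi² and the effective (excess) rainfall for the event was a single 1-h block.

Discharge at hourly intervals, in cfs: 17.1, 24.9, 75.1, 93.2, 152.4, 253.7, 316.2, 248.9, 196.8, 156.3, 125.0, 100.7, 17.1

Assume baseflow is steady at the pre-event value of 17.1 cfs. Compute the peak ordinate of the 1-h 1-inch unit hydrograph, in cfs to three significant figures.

U_p ≈ 249 cfs

Direct runoff: 0.0, 7.8, 58.0, 76.1, 135.3, 236.6, 299.1, 231.8, 179.7, 139.2, 107.9, 83.6, 0.0 cfs; ΣQ_DR = 1555 cfs, peak = 299.1 cfs.
Runoff depth d = ΣQ_DR·Δt / A = 1555 × 3600 / (2.01 mi²) = 1.199 in.
The 1-inch UH is the DRH scaled by (1 in)/d, so U_p = 299.1 × 1/1.199 = 249 cfs.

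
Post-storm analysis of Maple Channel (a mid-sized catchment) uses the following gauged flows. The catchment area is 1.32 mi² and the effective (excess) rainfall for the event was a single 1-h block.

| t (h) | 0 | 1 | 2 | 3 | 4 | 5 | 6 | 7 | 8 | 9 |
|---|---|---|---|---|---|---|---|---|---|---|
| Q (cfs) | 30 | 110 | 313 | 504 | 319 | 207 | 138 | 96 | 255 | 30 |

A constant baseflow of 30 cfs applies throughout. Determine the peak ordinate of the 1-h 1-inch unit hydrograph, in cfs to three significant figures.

Direct runoff: 0.0, 80.0, 283.0, 474.0, 289.0, 177.0, 108.0, 66.0, 225.0, 0.0 cfs; ΣQ_DR = 1702 cfs, peak = 474.0 cfs.
Runoff depth d = ΣQ_DR·Δt / A = 1702 × 3600 / (1.32 mi²) = 1.998 in.
The 1-inch UH is the DRH scaled by (1 in)/d, so U_p = 474.0 × 1/1.998 = 237 cfs.

U_p ≈ 237 cfs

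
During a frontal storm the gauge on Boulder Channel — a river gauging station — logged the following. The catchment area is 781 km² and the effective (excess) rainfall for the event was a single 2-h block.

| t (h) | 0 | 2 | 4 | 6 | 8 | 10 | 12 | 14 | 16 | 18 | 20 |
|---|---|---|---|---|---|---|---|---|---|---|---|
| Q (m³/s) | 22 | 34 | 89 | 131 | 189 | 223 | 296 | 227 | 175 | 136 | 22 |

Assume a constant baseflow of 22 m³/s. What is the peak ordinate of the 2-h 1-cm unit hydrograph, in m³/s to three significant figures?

Direct runoff: 0.0, 12.0, 67.0, 109.0, 167.0, 201.0, 274.0, 205.0, 153.0, 114.0, 0.0 m³/s; ΣQ_DR = 1302 m³/s, peak = 274.0 m³/s.
Runoff depth d = ΣQ_DR·Δt / A = 1302 × 7200 / (781 km²) = 12.00 mm.
The 1-cm UH is the DRH scaled by (10 mm)/d, so U_p = 274.0 × 10/12.00 = 228 m³/s.

U_p ≈ 228 m³/s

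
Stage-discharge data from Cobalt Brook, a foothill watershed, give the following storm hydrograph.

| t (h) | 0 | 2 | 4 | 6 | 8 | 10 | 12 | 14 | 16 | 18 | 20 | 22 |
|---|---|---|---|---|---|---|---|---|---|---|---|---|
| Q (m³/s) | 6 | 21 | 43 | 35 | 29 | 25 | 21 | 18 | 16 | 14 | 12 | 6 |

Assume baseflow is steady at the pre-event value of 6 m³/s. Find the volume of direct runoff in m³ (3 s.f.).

V ≈ 1.25 × 10^6 m³

Direct-runoff ordinates (Q − Q_b): 0.0, 15.0, 37.0, 29.0, 23.0, 19.0, 15.0, 12.0, 10.0, 8.0, 6.0, 0.0 m³/s.
ΣQ_DR = 174.0 m³/s.
With Δt = 2 h = 7200 s, V = ΣQ_DR · Δt = 174.0 × 7200 = 1.25 × 10^6 m³.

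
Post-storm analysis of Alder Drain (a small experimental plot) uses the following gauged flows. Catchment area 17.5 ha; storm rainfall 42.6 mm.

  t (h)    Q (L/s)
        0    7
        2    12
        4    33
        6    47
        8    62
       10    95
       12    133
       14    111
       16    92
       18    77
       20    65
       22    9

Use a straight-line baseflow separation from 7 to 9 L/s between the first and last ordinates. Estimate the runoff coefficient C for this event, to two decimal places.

ΣQ_DR = 647.0 L/s; V = ΣQ_DR·Δt = 4.658 × 10^6 L.
Runoff depth d = V / A = 26.62 mm.
C = d / P = 26.62 / 42.6 = 0.62.

C ≈ 0.62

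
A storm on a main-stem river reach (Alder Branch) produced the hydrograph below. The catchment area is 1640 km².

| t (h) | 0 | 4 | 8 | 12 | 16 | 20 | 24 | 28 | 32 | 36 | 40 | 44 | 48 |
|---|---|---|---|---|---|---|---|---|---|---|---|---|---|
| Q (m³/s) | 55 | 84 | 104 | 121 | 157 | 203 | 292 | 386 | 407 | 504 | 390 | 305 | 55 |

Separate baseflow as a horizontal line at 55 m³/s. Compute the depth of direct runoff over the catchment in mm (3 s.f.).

d ≈ 20.6 mm

Direct runoff: 0.0, 29.0, 49.0, 66.0, 102.0, 148.0, 237.0, 331.0, 352.0, 449.0, 335.0, 250.0, 0.0 m³/s; ΣQ_DR = 2348 m³/s.
V = ΣQ_DR · Δt = 2348 × 14400 s = 3.381 × 10^7 m³.
Over A = 1640 km², depth = V / A = 20.6 mm.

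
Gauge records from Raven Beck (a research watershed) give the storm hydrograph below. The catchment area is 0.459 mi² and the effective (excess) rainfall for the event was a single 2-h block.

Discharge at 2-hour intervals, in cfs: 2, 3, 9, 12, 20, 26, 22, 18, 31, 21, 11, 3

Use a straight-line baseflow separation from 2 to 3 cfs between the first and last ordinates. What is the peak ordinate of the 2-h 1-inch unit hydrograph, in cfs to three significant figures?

Direct runoff: 0.00, 0.91, 6.82, 9.73, 17.64, 23.55, 19.45, 15.36, 28.27, 18.18, 8.09, 0.00 cfs; ΣQ_DR = 148.0 cfs, peak = 28.27 cfs.
Runoff depth d = ΣQ_DR·Δt / A = 148.0 × 7200 / (0.459 mi²) = 0.9993 in.
The 1-inch UH is the DRH scaled by (1 in)/d, so U_p = 28.27 × 1/0.9993 = 28.3 cfs.

U_p ≈ 28.3 cfs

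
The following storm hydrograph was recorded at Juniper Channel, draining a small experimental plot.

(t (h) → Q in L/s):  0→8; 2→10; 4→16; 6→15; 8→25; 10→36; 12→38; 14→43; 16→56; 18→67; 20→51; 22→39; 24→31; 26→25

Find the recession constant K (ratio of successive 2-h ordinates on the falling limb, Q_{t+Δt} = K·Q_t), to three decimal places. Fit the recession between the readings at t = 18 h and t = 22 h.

K ≈ 0.763

Using the recession-limb readings at t = 18 h and t = 22 h: Q falls from 67 to 39 L/s over 2 intervals.
K = (Q₂/Q₁)^(1/2) = (39/67)^(1/2) = 0.763.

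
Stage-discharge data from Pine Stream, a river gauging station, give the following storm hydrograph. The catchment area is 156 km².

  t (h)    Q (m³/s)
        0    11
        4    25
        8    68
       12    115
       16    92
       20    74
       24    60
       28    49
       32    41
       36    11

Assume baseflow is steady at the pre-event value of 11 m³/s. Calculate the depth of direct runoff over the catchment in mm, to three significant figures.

Direct runoff: 0.0, 14.0, 57.0, 104.0, 81.0, 63.0, 49.0, 38.0, 30.0, 0.0 m³/s; ΣQ_DR = 436.0 m³/s.
V = ΣQ_DR · Δt = 436.0 × 14400 s = 6.278 × 10^6 m³.
Over A = 156 km², depth = V / A = 40.2 mm.

d ≈ 40.2 mm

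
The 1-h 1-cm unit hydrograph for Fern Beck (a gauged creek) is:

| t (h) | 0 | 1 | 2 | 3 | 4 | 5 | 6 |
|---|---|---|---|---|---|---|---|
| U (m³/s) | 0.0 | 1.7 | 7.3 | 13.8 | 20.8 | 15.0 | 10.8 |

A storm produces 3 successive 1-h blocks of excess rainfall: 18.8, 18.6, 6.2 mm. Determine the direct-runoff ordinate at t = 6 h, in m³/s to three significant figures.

By discrete convolution, Q_j = Σ (P_i / 10 mm) · U_{j−i}.
At t = 6 h (j=6): Q = (18.8/10)·10.8 + (18.6/10)·15.0 + (6.2/10)·20.8 = 61.1 m³/s.

Q ≈ 61.1 m³/s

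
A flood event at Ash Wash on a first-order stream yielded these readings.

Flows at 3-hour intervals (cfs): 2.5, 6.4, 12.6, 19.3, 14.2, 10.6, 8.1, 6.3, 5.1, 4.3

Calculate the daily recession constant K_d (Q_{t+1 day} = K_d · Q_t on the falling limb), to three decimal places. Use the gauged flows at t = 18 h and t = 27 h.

K_d ≈ 0.185

Between t = 18 h and t = 27 h the flow falls from 8.1 to 4.3 cfs over 3×3 h = 9 h.
Per-interval ratio K = (4.3/8.1)^(1/3) = 0.8097; K_d = K^(24/3) = 0.185.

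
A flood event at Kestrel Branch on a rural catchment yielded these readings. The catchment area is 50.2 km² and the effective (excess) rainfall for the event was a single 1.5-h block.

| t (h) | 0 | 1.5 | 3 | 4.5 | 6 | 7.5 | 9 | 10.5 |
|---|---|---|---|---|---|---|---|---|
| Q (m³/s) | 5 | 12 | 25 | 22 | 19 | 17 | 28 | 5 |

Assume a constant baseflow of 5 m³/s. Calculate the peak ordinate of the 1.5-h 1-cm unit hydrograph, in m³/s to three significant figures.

Direct runoff: 0.0, 7.0, 20.0, 17.0, 14.0, 12.0, 23.0, 0.0 m³/s; ΣQ_DR = 93.00 m³/s, peak = 23.0 m³/s.
Runoff depth d = ΣQ_DR·Δt / A = 93.00 × 5400 / (50.2 km²) = 10.00 mm.
The 1-cm UH is the DRH scaled by (10 mm)/d, so U_p = 23.0 × 10/10.00 = 23.0 m³/s.

U_p ≈ 23.0 m³/s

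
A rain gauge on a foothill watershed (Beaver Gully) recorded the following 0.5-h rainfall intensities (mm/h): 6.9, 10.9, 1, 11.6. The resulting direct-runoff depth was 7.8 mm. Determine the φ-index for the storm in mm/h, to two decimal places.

φ ≈ 4.60 mm/h

Only the 3 blocks with intensity above φ contribute runoff: 6.9, 10.9, 11.6 mm/h.
Σ(I−φ)·Δt = d  ⇒  (6.9+10.9+11.6 − 3φ)·0.5 = 7.8
φ = (29.40 − 7.8/0.5) / 3 = 4.60 mm/h.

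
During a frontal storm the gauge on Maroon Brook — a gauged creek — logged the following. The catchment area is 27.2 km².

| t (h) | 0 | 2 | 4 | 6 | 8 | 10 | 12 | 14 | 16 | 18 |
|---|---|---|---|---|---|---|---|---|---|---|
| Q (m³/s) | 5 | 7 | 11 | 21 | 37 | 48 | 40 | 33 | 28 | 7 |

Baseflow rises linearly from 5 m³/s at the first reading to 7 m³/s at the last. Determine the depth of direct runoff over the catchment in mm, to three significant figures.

d ≈ 46.9 mm

Direct runoff: 0.00, 1.78, 5.56, 15.33, 31.11, 41.89, 33.67, 26.44, 21.22, 0.00 m³/s; ΣQ_DR = 177.0 m³/s.
V = ΣQ_DR · Δt = 177.0 × 7200 s = 1.274 × 10^6 m³.
Over A = 27.2 km², depth = V / A = 46.9 mm.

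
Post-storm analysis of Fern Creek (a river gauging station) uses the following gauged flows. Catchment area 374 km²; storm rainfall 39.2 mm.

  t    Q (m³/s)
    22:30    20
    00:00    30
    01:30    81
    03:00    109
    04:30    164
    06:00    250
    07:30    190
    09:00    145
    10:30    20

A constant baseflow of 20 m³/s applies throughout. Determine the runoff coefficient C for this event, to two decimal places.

ΣQ_DR = 829.0 m³/s; V = ΣQ_DR·Δt = 4.477 × 10^6 m³.
Runoff depth d = V / A = 11.97 mm.
C = d / P = 11.97 / 39.2 = 0.31.

C ≈ 0.31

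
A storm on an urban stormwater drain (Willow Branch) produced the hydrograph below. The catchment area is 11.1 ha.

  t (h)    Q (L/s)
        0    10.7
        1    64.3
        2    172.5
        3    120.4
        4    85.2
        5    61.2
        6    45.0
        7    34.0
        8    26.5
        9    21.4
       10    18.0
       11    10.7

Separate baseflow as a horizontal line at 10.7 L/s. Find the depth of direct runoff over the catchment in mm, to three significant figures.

d ≈ 17.6 mm

Direct runoff: 0.0, 53.6, 161.8, 109.7, 74.5, 50.5, 34.3, 23.3, 15.8, 10.7, 7.3, 0.0 L/s; ΣQ_DR = 541.5 L/s.
V = ΣQ_DR · Δt = 541.5 × 3600 s = 1.949 × 10^6 L.
Over A = 11.1 ha, depth = V / A = 17.6 mm.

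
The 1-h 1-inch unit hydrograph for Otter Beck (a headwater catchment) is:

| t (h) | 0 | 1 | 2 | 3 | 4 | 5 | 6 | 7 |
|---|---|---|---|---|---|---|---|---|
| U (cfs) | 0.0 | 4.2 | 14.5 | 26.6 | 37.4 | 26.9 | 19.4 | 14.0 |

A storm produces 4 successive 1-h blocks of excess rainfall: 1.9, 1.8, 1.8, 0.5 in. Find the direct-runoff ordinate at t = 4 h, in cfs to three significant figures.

By discrete convolution, Q_j = Σ (P_i / 1 in) · U_{j−i}.
At t = 4 h (j=4): Q = (1.9/1)·37.4 + (1.8/1)·26.6 + (1.8/1)·14.5 + (0.5/1)·4.2 = 147 cfs.

Q ≈ 147 cfs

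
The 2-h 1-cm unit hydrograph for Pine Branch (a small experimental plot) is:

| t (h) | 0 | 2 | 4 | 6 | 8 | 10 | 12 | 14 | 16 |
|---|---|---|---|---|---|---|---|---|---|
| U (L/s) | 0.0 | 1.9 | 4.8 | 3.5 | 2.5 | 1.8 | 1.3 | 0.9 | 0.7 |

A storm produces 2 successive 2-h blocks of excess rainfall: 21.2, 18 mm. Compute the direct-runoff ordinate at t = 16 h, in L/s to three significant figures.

Q ≈ 3.10 L/s

By discrete convolution, Q_j = Σ (P_i / 10 mm) · U_{j−i}.
At t = 16 h (j=8): Q = (21.2/10)·0.7 + (18/10)·0.9 = 3.10 L/s.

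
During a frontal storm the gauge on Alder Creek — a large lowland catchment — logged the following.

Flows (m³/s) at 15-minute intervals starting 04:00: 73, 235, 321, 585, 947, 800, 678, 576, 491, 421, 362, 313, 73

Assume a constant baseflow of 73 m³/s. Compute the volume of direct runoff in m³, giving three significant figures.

Direct-runoff ordinates (Q − Q_b): 0.0, 162.0, 248.0, 512.0, 874.0, 727.0, 605.0, 503.0, 418.0, 348.0, 289.0, 240.0, 0.0 m³/s.
ΣQ_DR = 4926 m³/s.
With Δt = 0.25 h = 900 s, V = ΣQ_DR · Δt = 4926 × 900 = 4.43 × 10^6 m³.

V ≈ 4.43 × 10^6 m³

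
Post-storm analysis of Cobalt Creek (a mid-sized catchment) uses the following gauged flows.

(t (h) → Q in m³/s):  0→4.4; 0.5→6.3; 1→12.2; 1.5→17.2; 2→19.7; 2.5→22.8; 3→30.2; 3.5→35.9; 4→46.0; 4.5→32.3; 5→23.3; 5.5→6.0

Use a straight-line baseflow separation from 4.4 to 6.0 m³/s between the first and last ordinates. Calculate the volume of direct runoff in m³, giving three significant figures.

V ≈ 3.49 × 10^5 m³

Direct-runoff ordinates (Q − Q_b): 0.00, 1.75, 7.51, 12.36, 14.72, 17.67, 24.93, 30.48, 40.44, 26.59, 17.45, 0.00 m³/s.
ΣQ_DR = 193.9 m³/s.
With Δt = 0.5 h = 1800 s, V = ΣQ_DR · Δt = 193.9 × 1800 = 3.49 × 10^5 m³.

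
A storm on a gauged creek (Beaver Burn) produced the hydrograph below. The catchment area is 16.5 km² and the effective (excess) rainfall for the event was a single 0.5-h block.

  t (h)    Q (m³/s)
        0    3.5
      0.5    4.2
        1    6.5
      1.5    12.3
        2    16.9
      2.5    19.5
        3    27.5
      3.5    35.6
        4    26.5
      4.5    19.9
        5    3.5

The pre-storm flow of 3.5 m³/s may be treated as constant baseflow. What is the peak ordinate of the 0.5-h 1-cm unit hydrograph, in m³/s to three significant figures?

Direct runoff: 0.0, 0.7, 3.0, 8.8, 13.4, 16.0, 24.0, 32.1, 23.0, 16.4, 0.0 m³/s; ΣQ_DR = 137.4 m³/s, peak = 32.1 m³/s.
Runoff depth d = ΣQ_DR·Δt / A = 137.4 × 1800 / (16.5 km²) = 14.99 mm.
The 1-cm UH is the DRH scaled by (10 mm)/d, so U_p = 32.1 × 10/14.99 = 21.4 m³/s.

U_p ≈ 21.4 m³/s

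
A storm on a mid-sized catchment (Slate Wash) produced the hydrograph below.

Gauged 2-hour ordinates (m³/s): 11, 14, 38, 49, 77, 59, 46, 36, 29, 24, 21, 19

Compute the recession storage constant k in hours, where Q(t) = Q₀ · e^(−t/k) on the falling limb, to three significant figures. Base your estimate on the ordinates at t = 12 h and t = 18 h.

k ≈ 9.22 h

On the falling limb, Q drops from 46 to 24 m³/s between t = 12 h and t = 18 h (Δt = 6 h).
k = −Δt / ln(Q₂/Q₁) = −6 / ln(24/46) = 9.22 h.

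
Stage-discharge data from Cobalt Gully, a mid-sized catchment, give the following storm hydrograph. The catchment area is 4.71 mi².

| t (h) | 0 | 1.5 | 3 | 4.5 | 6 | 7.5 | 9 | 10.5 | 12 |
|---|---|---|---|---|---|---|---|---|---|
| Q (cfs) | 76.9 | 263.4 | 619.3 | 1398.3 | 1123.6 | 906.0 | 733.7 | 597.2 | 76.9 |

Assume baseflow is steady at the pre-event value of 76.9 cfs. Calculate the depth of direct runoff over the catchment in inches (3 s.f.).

Direct runoff: 0.0, 186.5, 542.4, 1321.4, 1046.7, 829.1, 656.8, 520.3, 0.0 cfs; ΣQ_DR = 5103 cfs.
V = ΣQ_DR · Δt = 5103 × 5400 s = 2.756 × 10^7 ft³.
Over A = 4.71 mi², depth = V / A = 2.52 in.

d ≈ 2.52 in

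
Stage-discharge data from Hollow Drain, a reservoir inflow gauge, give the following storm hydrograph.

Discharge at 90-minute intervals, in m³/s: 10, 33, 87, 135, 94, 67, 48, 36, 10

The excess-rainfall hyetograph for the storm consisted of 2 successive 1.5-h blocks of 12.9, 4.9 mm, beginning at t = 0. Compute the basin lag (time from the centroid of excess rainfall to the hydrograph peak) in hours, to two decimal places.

t_L ≈ 3.34 h

Centroid of excess rainfall: t_c = Σ P_i·t̄_i / ΣP_i = 1.1629 h (block centres at 0.75, 2.25 h).
Hydrograph peak occurs at t = 4.5 h, so basin lag t_L = 4.5 − 1.1629 = 3.34 h.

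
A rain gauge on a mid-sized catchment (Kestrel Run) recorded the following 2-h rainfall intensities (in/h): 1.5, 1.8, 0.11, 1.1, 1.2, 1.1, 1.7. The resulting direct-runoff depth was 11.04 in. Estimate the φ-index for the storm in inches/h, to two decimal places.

Only the 6 blocks with intensity above φ contribute runoff: 1.5, 1.8, 1.1, 1.2, 1.1, 1.7 in/h.
Σ(I−φ)·Δt = d  ⇒  (1.5+1.8+1.1+1.2+1.1+1.7 − 6φ)·2 = 11.04
φ = (8.400 − 11.04/2) / 6 = 0.48 in/h.

φ ≈ 0.48 in/h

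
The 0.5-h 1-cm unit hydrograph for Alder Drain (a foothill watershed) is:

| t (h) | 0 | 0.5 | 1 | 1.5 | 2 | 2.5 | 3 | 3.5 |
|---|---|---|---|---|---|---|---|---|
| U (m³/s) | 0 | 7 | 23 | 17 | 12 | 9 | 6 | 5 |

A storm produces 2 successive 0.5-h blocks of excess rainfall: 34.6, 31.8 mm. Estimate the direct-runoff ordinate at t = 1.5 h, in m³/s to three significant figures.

Q ≈ 132 m³/s

By discrete convolution, Q_j = Σ (P_i / 10 mm) · U_{j−i}.
At t = 1.5 h (j=3): Q = (34.6/10)·17 + (31.8/10)·23 = 132 m³/s.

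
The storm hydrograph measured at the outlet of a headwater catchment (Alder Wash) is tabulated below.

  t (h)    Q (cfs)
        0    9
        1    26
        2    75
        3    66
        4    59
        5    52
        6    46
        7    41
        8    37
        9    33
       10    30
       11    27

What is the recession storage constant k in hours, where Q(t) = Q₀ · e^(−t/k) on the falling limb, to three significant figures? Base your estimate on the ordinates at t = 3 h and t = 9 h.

k ≈ 8.66 h

On the falling limb, Q drops from 66 to 33 cfs between t = 3 h and t = 9 h (Δt = 6 h).
k = −Δt / ln(Q₂/Q₁) = −6 / ln(33/66) = 8.66 h.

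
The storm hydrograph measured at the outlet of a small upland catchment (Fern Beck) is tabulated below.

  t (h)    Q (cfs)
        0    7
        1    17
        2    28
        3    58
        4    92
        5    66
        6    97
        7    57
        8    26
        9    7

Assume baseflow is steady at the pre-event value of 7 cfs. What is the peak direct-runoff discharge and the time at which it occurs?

Q_p = 90.0 cfs at t = 6 h

Subtracting baseflow gives direct-runoff ordinates: 0.0, 10.0, 21.0, 51.0, 85.0, 59.0, 90.0, 50.0, 19.0, 0.0 cfs.
The maximum is 90.0 cfs, occurring at the reading for t = 6 h.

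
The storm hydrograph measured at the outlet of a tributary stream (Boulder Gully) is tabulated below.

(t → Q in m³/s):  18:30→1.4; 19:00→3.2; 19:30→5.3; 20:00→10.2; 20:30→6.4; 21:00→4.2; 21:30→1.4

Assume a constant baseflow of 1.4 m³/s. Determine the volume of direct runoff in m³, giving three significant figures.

V ≈ 40100 m³

Direct-runoff ordinates (Q − Q_b): 0.0, 1.8, 3.9, 8.8, 5.0, 2.8, 0.0 m³/s.
ΣQ_DR = 22.30 m³/s.
With Δt = 0.5 h = 1800 s, V = ΣQ_DR · Δt = 22.30 × 1800 = 40100 m³.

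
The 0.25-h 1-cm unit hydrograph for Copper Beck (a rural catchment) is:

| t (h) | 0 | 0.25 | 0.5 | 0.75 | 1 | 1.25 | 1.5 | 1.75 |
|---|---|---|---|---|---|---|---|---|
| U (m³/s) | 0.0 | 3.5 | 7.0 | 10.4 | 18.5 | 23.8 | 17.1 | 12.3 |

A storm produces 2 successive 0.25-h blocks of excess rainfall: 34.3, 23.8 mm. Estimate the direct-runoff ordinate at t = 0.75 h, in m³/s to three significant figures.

Q ≈ 52.3 m³/s

By discrete convolution, Q_j = Σ (P_i / 10 mm) · U_{j−i}.
At t = 0.75 h (j=3): Q = (34.3/10)·10.4 + (23.8/10)·7.0 = 52.3 m³/s.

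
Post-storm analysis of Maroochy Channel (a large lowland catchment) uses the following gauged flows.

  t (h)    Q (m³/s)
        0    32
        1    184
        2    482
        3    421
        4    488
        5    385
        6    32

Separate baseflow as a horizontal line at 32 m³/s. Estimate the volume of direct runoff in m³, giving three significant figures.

V ≈ 6.48 × 10^6 m³

Direct-runoff ordinates (Q − Q_b): 0.0, 152.0, 450.0, 389.0, 456.0, 353.0, 0.0 m³/s.
ΣQ_DR = 1800 m³/s.
With Δt = 1 h = 3600 s, V = ΣQ_DR · Δt = 1800 × 3600 = 6.48 × 10^6 m³.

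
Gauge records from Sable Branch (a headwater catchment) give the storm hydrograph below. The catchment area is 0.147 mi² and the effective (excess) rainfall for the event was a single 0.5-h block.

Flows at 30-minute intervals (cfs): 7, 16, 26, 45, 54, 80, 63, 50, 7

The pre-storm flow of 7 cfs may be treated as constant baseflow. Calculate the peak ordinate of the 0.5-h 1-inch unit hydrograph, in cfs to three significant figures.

Direct runoff: 0.0, 9.0, 19.0, 38.0, 47.0, 73.0, 56.0, 43.0, 0.0 cfs; ΣQ_DR = 285.0 cfs, peak = 73.0 cfs.
Runoff depth d = ΣQ_DR·Δt / A = 285.0 × 1800 / (0.147 mi²) = 1.502 in.
The 1-inch UH is the DRH scaled by (1 in)/d, so U_p = 73.0 × 1/1.502 = 48.6 cfs.

U_p ≈ 48.6 cfs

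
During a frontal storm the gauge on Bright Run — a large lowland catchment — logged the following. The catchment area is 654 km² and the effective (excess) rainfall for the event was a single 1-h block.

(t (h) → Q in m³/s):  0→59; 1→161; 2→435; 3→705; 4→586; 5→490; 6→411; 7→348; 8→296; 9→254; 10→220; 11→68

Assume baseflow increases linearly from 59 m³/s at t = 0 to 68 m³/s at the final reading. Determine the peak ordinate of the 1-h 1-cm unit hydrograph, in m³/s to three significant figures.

U_p ≈ 357 m³/s

Direct runoff: 0.00, 101.18, 374.36, 643.55, 523.73, 426.91, 347.09, 283.27, 230.45, 187.64, 152.82, 0.00 m³/s; ΣQ_DR = 3271 m³/s, peak = 643.55 m³/s.
Runoff depth d = ΣQ_DR·Δt / A = 3271 × 3600 / (654 km²) = 18.01 mm.
The 1-cm UH is the DRH scaled by (10 mm)/d, so U_p = 643.55 × 10/18.01 = 357 m³/s.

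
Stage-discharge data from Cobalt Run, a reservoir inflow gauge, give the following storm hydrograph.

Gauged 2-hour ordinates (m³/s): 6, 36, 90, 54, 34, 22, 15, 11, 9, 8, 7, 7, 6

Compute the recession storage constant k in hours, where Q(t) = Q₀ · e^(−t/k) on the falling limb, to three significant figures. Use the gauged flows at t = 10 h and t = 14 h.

On the falling limb, Q drops from 22 to 11 m³/s between t = 10 h and t = 14 h (Δt = 4 h).
k = −Δt / ln(Q₂/Q₁) = −4 / ln(11/22) = 5.77 h.

k ≈ 5.77 h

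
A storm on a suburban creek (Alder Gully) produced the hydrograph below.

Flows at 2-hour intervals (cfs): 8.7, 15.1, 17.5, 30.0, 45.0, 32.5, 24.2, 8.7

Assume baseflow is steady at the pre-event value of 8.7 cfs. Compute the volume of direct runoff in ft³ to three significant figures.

V ≈ 8.07 × 10^5 ft³

Direct-runoff ordinates (Q − Q_b): 0.0, 6.4, 8.8, 21.3, 36.3, 23.8, 15.5, 0.0 cfs.
ΣQ_DR = 112.1 cfs.
With Δt = 2 h = 7200 s, V = ΣQ_DR · Δt = 112.1 × 7200 = 8.07 × 10^5 ft³.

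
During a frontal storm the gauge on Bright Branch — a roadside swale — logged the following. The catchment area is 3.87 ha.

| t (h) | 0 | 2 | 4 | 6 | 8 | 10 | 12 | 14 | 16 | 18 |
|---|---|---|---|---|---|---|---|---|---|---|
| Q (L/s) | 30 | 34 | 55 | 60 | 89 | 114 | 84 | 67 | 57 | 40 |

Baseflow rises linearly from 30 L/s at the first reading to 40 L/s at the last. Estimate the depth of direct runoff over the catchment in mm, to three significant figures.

d ≈ 52.1 mm

Direct runoff: 0.00, 2.89, 22.78, 26.67, 54.56, 78.44, 47.33, 29.22, 18.11, 0.00 L/s; ΣQ_DR = 280.0 L/s.
V = ΣQ_DR · Δt = 280.0 × 7200 s = 2.016 × 10^6 L.
Over A = 3.87 ha, depth = V / A = 52.1 mm.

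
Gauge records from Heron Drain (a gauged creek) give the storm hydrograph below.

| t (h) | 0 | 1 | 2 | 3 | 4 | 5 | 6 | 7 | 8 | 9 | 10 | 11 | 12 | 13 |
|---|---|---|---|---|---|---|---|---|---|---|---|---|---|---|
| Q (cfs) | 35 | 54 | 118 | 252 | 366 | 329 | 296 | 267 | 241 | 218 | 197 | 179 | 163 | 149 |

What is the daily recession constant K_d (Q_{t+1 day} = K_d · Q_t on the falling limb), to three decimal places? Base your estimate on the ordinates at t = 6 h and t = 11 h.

K_d ≈ 0.089

Between t = 6 h and t = 11 h the flow falls from 296 to 179 cfs over 5×1 h = 5 h.
Per-interval ratio K = (179/296)^(1/5) = 0.9043; K_d = K^(24/1) = 0.089.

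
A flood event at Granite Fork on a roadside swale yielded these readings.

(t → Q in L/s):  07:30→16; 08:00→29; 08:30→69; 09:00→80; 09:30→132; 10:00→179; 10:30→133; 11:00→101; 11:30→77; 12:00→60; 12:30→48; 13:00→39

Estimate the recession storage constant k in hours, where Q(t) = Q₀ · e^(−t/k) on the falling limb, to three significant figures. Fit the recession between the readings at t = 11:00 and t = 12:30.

On the falling limb, Q drops from 101 to 48 L/s between t = 11:00 and t = 12:30 (Δt = 1.5 h).
k = −Δt / ln(Q₂/Q₁) = −1.5 / ln(48/101) = 2.02 h.

k ≈ 2.02 h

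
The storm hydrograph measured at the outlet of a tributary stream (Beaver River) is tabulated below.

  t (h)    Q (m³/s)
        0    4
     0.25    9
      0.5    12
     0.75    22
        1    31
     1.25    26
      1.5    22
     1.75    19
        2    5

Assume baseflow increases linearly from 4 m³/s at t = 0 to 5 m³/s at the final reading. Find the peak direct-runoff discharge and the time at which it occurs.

Subtracting baseflow gives direct-runoff ordinates: 0.00, 4.88, 7.75, 17.62, 26.50, 21.38, 17.25, 14.12, 0.00 m³/s.
The maximum is 26.50 m³/s, occurring at the reading for t = 1 h.

Q_p = 26.50 m³/s at t = 1 h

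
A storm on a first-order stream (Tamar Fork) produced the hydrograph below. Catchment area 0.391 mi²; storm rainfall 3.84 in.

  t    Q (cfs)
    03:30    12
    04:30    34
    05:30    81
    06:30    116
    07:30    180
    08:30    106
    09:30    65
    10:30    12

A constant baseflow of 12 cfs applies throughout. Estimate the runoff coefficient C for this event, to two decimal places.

ΣQ_DR = 510.0 cfs; V = ΣQ_DR·Δt = 1.836 × 10^6 ft³.
Runoff depth d = V / A = 2.021 in.
C = d / P = 2.021 / 3.84 = 0.53.

C ≈ 0.53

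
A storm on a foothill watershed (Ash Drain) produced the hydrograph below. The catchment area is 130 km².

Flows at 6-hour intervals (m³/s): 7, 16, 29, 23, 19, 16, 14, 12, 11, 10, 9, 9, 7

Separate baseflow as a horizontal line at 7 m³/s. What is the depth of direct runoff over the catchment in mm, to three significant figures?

d ≈ 15.1 mm

Direct runoff: 0.0, 9.0, 22.0, 16.0, 12.0, 9.0, 7.0, 5.0, 4.0, 3.0, 2.0, 2.0, 0.0 m³/s; ΣQ_DR = 91.00 m³/s.
V = ΣQ_DR · Δt = 91.00 × 21600 s = 1.966 × 10^6 m³.
Over A = 130 km², depth = V / A = 15.1 mm.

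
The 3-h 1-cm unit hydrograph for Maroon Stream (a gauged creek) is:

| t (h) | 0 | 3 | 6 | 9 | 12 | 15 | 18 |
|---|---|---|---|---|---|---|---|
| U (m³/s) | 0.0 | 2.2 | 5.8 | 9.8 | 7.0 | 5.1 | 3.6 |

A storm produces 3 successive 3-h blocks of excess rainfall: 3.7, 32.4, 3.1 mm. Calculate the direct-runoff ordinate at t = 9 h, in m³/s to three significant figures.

Q ≈ 23.1 m³/s

By discrete convolution, Q_j = Σ (P_i / 10 mm) · U_{j−i}.
At t = 9 h (j=3): Q = (3.7/10)·9.8 + (32.4/10)·5.8 + (3.1/10)·2.2 = 23.1 m³/s.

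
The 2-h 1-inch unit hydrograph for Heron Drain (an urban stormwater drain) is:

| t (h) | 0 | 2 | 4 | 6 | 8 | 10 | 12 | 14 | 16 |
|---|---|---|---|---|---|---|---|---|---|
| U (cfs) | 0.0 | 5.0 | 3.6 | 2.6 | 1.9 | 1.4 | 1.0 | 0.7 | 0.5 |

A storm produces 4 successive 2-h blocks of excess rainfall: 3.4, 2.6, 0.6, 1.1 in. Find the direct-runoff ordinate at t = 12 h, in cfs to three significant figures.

Q ≈ 11.0 cfs

By discrete convolution, Q_j = Σ (P_i / 1 in) · U_{j−i}.
At t = 12 h (j=6): Q = (3.4/1)·1.0 + (2.6/1)·1.4 + (0.6/1)·1.9 + (1.1/1)·2.6 = 11.0 cfs.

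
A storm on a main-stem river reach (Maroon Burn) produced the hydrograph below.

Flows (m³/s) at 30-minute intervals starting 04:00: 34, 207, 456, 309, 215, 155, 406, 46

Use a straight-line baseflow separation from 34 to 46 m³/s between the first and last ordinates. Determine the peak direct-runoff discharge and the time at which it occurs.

Subtracting baseflow gives direct-runoff ordinates: 0.00, 171.29, 418.57, 269.86, 174.14, 112.43, 361.71, 0.00 m³/s.
The maximum is 418.57 m³/s, occurring at the reading for t = 05:00.

Q_p = 418.57 m³/s at t = 05:00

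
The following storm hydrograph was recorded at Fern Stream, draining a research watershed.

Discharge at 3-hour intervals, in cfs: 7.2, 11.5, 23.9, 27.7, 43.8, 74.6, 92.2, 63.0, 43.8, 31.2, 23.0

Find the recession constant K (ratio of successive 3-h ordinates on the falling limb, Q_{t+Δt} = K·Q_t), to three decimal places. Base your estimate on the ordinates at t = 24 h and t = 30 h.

K ≈ 0.725

Using the recession-limb readings at t = 24 h and t = 30 h: Q falls from 43.8 to 23.0 cfs over 2 intervals.
K = (Q₂/Q₁)^(1/2) = (23.0/43.8)^(1/2) = 0.725.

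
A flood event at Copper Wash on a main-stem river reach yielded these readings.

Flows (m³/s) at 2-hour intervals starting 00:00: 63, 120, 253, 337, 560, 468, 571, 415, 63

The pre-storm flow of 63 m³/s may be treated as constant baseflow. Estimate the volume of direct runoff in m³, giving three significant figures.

Direct-runoff ordinates (Q − Q_b): 0.0, 57.0, 190.0, 274.0, 497.0, 405.0, 508.0, 352.0, 0.0 m³/s.
ΣQ_DR = 2283 m³/s.
With Δt = 2 h = 7200 s, V = ΣQ_DR · Δt = 2283 × 7200 = 1.64 × 10^7 m³.

V ≈ 1.64 × 10^7 m³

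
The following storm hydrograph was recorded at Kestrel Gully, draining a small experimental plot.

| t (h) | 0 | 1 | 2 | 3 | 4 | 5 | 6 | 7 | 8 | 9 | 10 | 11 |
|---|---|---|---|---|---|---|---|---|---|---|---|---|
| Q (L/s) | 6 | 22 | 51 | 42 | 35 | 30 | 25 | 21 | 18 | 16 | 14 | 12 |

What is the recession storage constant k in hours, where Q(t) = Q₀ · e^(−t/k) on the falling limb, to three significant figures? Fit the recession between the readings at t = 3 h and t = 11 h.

k ≈ 6.39 h

On the falling limb, Q drops from 42 to 12 L/s between t = 3 h and t = 11 h (Δt = 8 h).
k = −Δt / ln(Q₂/Q₁) = −8 / ln(12/42) = 6.39 h.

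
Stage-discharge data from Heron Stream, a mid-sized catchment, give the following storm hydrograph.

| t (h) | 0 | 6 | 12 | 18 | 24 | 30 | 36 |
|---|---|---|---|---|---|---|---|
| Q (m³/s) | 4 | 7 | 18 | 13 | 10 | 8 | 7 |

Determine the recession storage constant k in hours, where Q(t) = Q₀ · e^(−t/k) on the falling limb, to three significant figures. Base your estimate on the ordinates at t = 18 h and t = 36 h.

On the falling limb, Q drops from 13 to 7 m³/s between t = 18 h and t = 36 h (Δt = 18 h).
k = −Δt / ln(Q₂/Q₁) = −18 / ln(7/13) = 29.1 h.

k ≈ 29.1 h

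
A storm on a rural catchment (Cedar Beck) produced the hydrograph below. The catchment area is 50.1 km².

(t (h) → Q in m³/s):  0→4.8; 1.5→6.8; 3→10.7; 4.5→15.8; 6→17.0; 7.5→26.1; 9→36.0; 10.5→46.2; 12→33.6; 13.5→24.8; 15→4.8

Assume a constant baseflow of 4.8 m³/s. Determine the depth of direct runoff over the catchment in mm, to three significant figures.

d ≈ 18.7 mm

Direct runoff: 0.0, 2.0, 5.9, 11.0, 12.2, 21.3, 31.2, 41.4, 28.8, 20.0, 0.0 m³/s; ΣQ_DR = 173.8 m³/s.
V = ΣQ_DR · Δt = 173.8 × 5400 s = 9.385 × 10^5 m³.
Over A = 50.1 km², depth = V / A = 18.7 mm.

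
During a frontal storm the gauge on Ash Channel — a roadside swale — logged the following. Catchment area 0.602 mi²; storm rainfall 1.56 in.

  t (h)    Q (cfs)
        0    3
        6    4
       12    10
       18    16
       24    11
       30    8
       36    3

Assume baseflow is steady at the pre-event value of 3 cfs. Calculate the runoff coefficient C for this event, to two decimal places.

ΣQ_DR = 34.00 cfs; V = ΣQ_DR·Δt = 7.344 × 10^5 ft³.
Runoff depth d = V / A = 0.5251 in.
C = d / P = 0.5251 / 1.56 = 0.34.

C ≈ 0.34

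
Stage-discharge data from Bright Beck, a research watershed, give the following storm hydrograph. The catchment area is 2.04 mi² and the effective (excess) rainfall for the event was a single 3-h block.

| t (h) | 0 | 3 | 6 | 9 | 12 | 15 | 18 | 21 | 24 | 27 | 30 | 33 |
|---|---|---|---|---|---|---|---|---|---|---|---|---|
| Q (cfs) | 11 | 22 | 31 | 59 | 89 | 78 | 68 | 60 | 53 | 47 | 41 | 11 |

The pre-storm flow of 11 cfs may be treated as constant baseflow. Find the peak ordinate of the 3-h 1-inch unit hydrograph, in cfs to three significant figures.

U_p ≈ 78.1 cfs

Direct runoff: 0.0, 11.0, 20.0, 48.0, 78.0, 67.0, 57.0, 49.0, 42.0, 36.0, 30.0, 0.0 cfs; ΣQ_DR = 438.0 cfs, peak = 78.0 cfs.
Runoff depth d = ΣQ_DR·Δt / A = 438.0 × 10800 / (2.04 mi²) = 0.9981 in.
The 1-inch UH is the DRH scaled by (1 in)/d, so U_p = 78.0 × 1/0.9981 = 78.1 cfs.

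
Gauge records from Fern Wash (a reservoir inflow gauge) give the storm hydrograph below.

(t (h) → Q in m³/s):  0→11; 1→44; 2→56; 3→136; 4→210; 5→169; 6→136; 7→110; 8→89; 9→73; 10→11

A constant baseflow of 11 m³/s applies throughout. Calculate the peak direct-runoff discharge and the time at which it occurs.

Subtracting baseflow gives direct-runoff ordinates: 0.0, 33.0, 45.0, 125.0, 199.0, 158.0, 125.0, 99.0, 78.0, 62.0, 0.0 m³/s.
The maximum is 199.0 m³/s, occurring at the reading for t = 4 h.

Q_p = 199.0 m³/s at t = 4 h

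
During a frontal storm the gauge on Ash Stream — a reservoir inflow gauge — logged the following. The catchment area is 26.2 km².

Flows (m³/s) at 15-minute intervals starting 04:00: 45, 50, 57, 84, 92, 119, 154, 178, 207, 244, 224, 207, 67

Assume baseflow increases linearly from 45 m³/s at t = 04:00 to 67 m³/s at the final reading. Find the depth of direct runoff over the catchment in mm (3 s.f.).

d ≈ 34.4 mm

Direct runoff: 0.00, 3.17, 8.33, 33.50, 39.67, 64.83, 98.00, 120.17, 147.33, 182.50, 160.67, 141.83, 0.00 m³/s; ΣQ_DR = 1000 m³/s.
V = ΣQ_DR · Δt = 1000 × 900 s = 9.000 × 10^5 m³.
Over A = 26.2 km², depth = V / A = 34.4 mm.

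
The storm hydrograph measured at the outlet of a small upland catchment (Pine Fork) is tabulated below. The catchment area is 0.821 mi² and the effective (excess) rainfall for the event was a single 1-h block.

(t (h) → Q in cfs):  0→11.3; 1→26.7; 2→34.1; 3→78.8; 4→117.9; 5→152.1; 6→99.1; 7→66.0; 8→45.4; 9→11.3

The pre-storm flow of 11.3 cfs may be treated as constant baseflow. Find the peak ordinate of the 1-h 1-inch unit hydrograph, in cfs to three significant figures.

U_p ≈ 141 cfs

Direct runoff: 0.0, 15.4, 22.8, 67.5, 106.6, 140.8, 87.8, 54.7, 34.1, 0.0 cfs; ΣQ_DR = 529.7 cfs, peak = 140.8 cfs.
Runoff depth d = ΣQ_DR·Δt / A = 529.7 × 3600 / (0.821 mi²) = 0.9998 in.
The 1-inch UH is the DRH scaled by (1 in)/d, so U_p = 140.8 × 1/0.9998 = 141 cfs.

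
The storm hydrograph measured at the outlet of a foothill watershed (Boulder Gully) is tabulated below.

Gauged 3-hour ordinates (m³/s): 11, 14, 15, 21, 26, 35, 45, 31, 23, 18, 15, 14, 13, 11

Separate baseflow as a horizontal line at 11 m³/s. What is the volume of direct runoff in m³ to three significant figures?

Direct-runoff ordinates (Q − Q_b): 0.0, 3.0, 4.0, 10.0, 15.0, 24.0, 34.0, 20.0, 12.0, 7.0, 4.0, 3.0, 2.0, 0.0 m³/s.
ΣQ_DR = 138.0 m³/s.
With Δt = 3 h = 10800 s, V = ΣQ_DR · Δt = 138.0 × 10800 = 1.49 × 10^6 m³.

V ≈ 1.49 × 10^6 m³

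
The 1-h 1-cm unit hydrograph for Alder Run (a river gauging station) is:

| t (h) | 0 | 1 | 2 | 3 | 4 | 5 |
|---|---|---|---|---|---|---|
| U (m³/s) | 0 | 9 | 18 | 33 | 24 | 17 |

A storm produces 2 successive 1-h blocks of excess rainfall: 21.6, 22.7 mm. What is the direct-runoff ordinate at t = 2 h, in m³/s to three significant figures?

By discrete convolution, Q_j = Σ (P_i / 10 mm) · U_{j−i}.
At t = 2 h (j=2): Q = (21.6/10)·18 + (22.7/10)·9 = 59.3 m³/s.

Q ≈ 59.3 m³/s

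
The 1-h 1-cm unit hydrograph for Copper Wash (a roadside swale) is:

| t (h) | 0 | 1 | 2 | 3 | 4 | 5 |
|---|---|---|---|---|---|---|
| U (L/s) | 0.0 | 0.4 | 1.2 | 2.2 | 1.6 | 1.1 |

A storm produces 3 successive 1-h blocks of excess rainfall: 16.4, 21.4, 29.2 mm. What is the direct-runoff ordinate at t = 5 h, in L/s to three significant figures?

Q ≈ 11.7 L/s

By discrete convolution, Q_j = Σ (P_i / 10 mm) · U_{j−i}.
At t = 5 h (j=5): Q = (16.4/10)·1.1 + (21.4/10)·1.6 + (29.2/10)·2.2 = 11.7 L/s.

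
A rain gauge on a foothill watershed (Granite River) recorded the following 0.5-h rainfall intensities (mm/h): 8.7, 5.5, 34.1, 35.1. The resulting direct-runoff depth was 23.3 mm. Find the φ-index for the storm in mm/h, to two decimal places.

Only the 2 blocks with intensity above φ contribute runoff: 34.1, 35.1 mm/h.
Σ(I−φ)·Δt = d  ⇒  (34.1+35.1 − 2φ)·0.5 = 23.3
φ = (69.20 − 23.3/0.5) / 2 = 11.30 mm/h.

φ ≈ 11.30 mm/h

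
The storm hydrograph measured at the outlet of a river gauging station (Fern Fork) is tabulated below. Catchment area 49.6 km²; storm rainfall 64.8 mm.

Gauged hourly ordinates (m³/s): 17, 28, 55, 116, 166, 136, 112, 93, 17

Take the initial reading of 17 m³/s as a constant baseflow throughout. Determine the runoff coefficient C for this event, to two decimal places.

C ≈ 0.66

ΣQ_DR = 587.0 m³/s; V = ΣQ_DR·Δt = 2.113 × 10^6 m³.
Runoff depth d = V / A = 42.60 mm.
C = d / P = 42.60 / 64.8 = 0.66.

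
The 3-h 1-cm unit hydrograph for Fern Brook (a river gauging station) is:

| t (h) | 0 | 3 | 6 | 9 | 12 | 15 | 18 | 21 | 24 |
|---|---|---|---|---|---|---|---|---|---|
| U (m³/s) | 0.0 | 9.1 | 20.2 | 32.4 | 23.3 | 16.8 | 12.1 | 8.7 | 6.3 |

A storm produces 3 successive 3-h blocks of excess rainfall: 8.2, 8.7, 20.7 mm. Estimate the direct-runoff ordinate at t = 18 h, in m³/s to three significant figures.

Q ≈ 72.8 m³/s

By discrete convolution, Q_j = Σ (P_i / 10 mm) · U_{j−i}.
At t = 18 h (j=6): Q = (8.2/10)·12.1 + (8.7/10)·16.8 + (20.7/10)·23.3 = 72.8 m³/s.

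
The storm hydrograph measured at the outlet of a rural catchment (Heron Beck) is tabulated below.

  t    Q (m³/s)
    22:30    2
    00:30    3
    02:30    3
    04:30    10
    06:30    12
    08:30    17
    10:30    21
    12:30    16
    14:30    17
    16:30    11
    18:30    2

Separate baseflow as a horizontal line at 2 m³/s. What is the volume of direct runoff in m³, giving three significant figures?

Direct-runoff ordinates (Q − Q_b): 0.0, 1.0, 1.0, 8.0, 10.0, 15.0, 19.0, 14.0, 15.0, 9.0, 0.0 m³/s.
ΣQ_DR = 92.00 m³/s.
With Δt = 2 h = 7200 s, V = ΣQ_DR · Δt = 92.00 × 7200 = 6.62 × 10^5 m³.

V ≈ 6.62 × 10^5 m³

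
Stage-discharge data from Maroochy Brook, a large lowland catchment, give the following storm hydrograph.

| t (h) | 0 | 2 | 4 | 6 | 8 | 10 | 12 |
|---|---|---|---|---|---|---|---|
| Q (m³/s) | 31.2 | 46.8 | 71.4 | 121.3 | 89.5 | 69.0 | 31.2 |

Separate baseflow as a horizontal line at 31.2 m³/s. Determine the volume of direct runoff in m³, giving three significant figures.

V ≈ 1.74 × 10^6 m³

Direct-runoff ordinates (Q − Q_b): 0.0, 15.6, 40.2, 90.1, 58.3, 37.8, 0.0 m³/s.
ΣQ_DR = 242.0 m³/s.
With Δt = 2 h = 7200 s, V = ΣQ_DR · Δt = 242.0 × 7200 = 1.74 × 10^6 m³.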